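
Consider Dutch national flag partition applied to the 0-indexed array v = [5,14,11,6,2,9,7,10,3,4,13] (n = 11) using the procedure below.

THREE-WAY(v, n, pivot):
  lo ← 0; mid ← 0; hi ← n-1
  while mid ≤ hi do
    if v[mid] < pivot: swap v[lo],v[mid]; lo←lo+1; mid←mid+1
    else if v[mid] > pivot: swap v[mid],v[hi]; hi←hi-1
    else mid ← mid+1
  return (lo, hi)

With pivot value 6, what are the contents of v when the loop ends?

lo=0 mid=0 hi=10
5<6: swap(0,0), lo=1 mid=1 ⇒ [5,14,11,6,2,9,7,10,3,4,13]
14>6: swap(1,10), hi=9 ⇒ [5,13,11,6,2,9,7,10,3,4,14]
13>6: swap(1,9), hi=8 ⇒ [5,4,11,6,2,9,7,10,3,13,14]
4<6: swap(1,1), lo=2 mid=2 ⇒ [5,4,11,6,2,9,7,10,3,13,14]
11>6: swap(2,8), hi=7 ⇒ [5,4,3,6,2,9,7,10,11,13,14]
3<6: swap(2,2), lo=3 mid=3 ⇒ [5,4,3,6,2,9,7,10,11,13,14]
6=6: mid=4
2<6: swap(3,4), lo=4 mid=5 ⇒ [5,4,3,2,6,9,7,10,11,13,14]
9>6: swap(5,7), hi=6 ⇒ [5,4,3,2,6,10,7,9,11,13,14]
10>6: swap(5,6), hi=5 ⇒ [5,4,3,2,6,7,10,9,11,13,14]
7>6: swap(5,5), hi=4 ⇒ [5,4,3,2,6,7,10,9,11,13,14]
done. lo=4 hi=4; v=[5,4,3,2,6,7,10,9,11,13,14]

[5,4,3,2,6,7,10,9,11,13,14]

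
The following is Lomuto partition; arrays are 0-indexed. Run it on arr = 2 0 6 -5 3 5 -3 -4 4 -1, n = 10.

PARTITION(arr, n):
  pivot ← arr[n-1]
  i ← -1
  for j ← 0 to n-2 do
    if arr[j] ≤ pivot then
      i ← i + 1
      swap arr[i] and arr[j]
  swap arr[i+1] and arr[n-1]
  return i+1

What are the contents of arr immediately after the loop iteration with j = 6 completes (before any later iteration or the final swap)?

-5 -3 6 2 3 5 0 -4 4 -1

pivot=-1, i=-1
j=0: 2>-1, skip
j=1: 0>-1, skip
j=2: 6>-1, skip
j=3: -5≤-1, i=0, swap(0,3) ⇒ -5 0 6 2 3 5 -3 -4 4 -1
j=4: 3>-1, skip
j=5: 5>-1, skip
j=6: -3≤-1, i=1, swap(1,6) ⇒ -5 -3 6 2 3 5 0 -4 4 -1
(after j=6) arr = -5 -3 6 2 3 5 0 -4 4 -1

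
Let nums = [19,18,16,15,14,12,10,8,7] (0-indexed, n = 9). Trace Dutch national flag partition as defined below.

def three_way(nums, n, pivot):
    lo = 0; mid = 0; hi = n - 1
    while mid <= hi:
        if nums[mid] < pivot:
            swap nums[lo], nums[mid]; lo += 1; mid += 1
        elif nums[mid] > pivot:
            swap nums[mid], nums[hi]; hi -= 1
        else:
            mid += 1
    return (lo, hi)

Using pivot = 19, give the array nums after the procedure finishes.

pivot = 19; lo=0, mid=0, hi=8
nums[mid]=19=19: mid=1
nums[mid]=18<19: swap nums[0],nums[1]; lo=1,mid=2 → [18,19,16,15,14,12,10,8,7]
nums[mid]=16<19: swap nums[1],nums[2]; lo=2,mid=3 → [18,16,19,15,14,12,10,8,7]
nums[mid]=15<19: swap nums[2],nums[3]; lo=3,mid=4 → [18,16,15,19,14,12,10,8,7]
nums[mid]=14<19: swap nums[3],nums[4]; lo=4,mid=5 → [18,16,15,14,19,12,10,8,7]
nums[mid]=12<19: swap nums[4],nums[5]; lo=5,mid=6 → [18,16,15,14,12,19,10,8,7]
nums[mid]=10<19: swap nums[5],nums[6]; lo=6,mid=7 → [18,16,15,14,12,10,19,8,7]
nums[mid]=8<19: swap nums[6],nums[7]; lo=7,mid=8 → [18,16,15,14,12,10,8,19,7]
nums[mid]=7<19: swap nums[7],nums[8]; lo=8,mid=9 → [18,16,15,14,12,10,8,7,19]
end: lo=8, hi=8; nums = [18,16,15,14,12,10,8,7,19]

[18,16,15,14,12,10,8,7,19]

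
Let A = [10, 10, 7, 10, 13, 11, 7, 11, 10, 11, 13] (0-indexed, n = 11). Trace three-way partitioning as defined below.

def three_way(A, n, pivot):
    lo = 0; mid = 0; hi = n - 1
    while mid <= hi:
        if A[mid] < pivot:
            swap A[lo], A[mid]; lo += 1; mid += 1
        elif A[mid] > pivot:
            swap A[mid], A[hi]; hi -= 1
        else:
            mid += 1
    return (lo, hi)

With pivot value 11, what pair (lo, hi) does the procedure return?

lo=0 mid=0 hi=10
10<11: swap(0,0), lo=1 mid=1 ⇒ [10, 10, 7, 10, 13, 11, 7, 11, 10, 11, 13]
10<11: swap(1,1), lo=2 mid=2 ⇒ [10, 10, 7, 10, 13, 11, 7, 11, 10, 11, 13]
7<11: swap(2,2), lo=3 mid=3 ⇒ [10, 10, 7, 10, 13, 11, 7, 11, 10, 11, 13]
10<11: swap(3,3), lo=4 mid=4 ⇒ [10, 10, 7, 10, 13, 11, 7, 11, 10, 11, 13]
13>11: swap(4,10), hi=9 ⇒ [10, 10, 7, 10, 13, 11, 7, 11, 10, 11, 13]
13>11: swap(4,9), hi=8 ⇒ [10, 10, 7, 10, 11, 11, 7, 11, 10, 13, 13]
11=11: mid=5
11=11: mid=6
7<11: swap(4,6), lo=5 mid=7 ⇒ [10, 10, 7, 10, 7, 11, 11, 11, 10, 13, 13]
11=11: mid=8
10<11: swap(5,8), lo=6 mid=9 ⇒ [10, 10, 7, 10, 7, 10, 11, 11, 11, 13, 13]
done. lo=6 hi=8; A=[10, 10, 7, 10, 7, 10, 11, 11, 11, 13, 13]

(6, 8)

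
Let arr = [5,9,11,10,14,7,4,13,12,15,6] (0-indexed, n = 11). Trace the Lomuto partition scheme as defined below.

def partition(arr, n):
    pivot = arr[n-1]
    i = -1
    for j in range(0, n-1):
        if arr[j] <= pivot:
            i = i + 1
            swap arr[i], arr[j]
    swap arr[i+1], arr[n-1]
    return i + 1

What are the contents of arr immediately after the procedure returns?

[5,4,6,10,14,7,9,13,12,15,11]

pivot = arr[10] = 6; i = -1
j=0: arr[0]=5 ≤ 6 → i=0, swap arr[0],arr[0] (no change) → [5,9,11,10,14,7,4,13,12,15,6]
j=1: arr[1]=9 > 6 → no swap
j=2: arr[2]=11 > 6 → no swap
j=3: arr[3]=10 > 6 → no swap
j=4: arr[4]=14 > 6 → no swap
j=5: arr[5]=7 > 6 → no swap
j=6: arr[6]=4 ≤ 6 → i=1, swap arr[1],arr[6] → [5,4,11,10,14,7,9,13,12,15,6]
j=7: arr[7]=13 > 6 → no swap
j=8: arr[8]=12 > 6 → no swap
j=9: arr[9]=15 > 6 → no swap
final swap arr[2],arr[10] → [5,4,6,10,14,7,9,13,12,15,11]; return 2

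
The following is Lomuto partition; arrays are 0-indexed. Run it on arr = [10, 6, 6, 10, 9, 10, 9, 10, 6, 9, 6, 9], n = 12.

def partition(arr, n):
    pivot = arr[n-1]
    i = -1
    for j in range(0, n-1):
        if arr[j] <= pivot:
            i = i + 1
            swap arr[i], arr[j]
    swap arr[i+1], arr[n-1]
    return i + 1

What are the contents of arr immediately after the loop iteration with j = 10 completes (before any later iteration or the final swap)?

[6, 6, 9, 9, 6, 9, 6, 10, 10, 10, 10, 9]

pivot = arr[11] = 9; i = -1
j=0: arr[0]=10 > 9 → no swap
j=1: arr[1]=6 ≤ 9 → i=0, swap arr[0],arr[1] → [6, 10, 6, 10, 9, 10, 9, 10, 6, 9, 6, 9]
j=2: arr[2]=6 ≤ 9 → i=1, swap arr[1],arr[2] → [6, 6, 10, 10, 9, 10, 9, 10, 6, 9, 6, 9]
j=3: arr[3]=10 > 9 → no swap
j=4: arr[4]=9 ≤ 9 → i=2, swap arr[2],arr[4] → [6, 6, 9, 10, 10, 10, 9, 10, 6, 9, 6, 9]
j=5: arr[5]=10 > 9 → no swap
j=6: arr[6]=9 ≤ 9 → i=3, swap arr[3],arr[6] → [6, 6, 9, 9, 10, 10, 10, 10, 6, 9, 6, 9]
j=7: arr[7]=10 > 9 → no swap
j=8: arr[8]=6 ≤ 9 → i=4, swap arr[4],arr[8] → [6, 6, 9, 9, 6, 10, 10, 10, 10, 9, 6, 9]
j=9: arr[9]=9 ≤ 9 → i=5, swap arr[5],arr[9] → [6, 6, 9, 9, 6, 9, 10, 10, 10, 10, 6, 9]
j=10: arr[10]=6 ≤ 9 → i=6, swap arr[6],arr[10] → [6, 6, 9, 9, 6, 9, 6, 10, 10, 10, 10, 9]
(after j=10) arr = [6, 6, 9, 9, 6, 9, 6, 10, 10, 10, 10, 9]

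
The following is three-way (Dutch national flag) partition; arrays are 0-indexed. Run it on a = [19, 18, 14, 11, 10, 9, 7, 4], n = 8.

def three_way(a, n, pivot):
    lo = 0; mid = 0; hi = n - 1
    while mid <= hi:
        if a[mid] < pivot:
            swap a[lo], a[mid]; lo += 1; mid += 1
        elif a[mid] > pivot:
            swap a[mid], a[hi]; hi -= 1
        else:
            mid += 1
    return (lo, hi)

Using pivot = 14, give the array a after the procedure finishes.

[4, 7, 11, 10, 9, 14, 18, 19]

pivot = 14; lo=0, mid=0, hi=7
a[mid]=19>14: swap a[0],a[7]; hi=6 → [4, 18, 14, 11, 10, 9, 7, 19]
a[mid]=4<14: swap a[0],a[0]; lo=1,mid=1 → [4, 18, 14, 11, 10, 9, 7, 19]
a[mid]=18>14: swap a[1],a[6]; hi=5 → [4, 7, 14, 11, 10, 9, 18, 19]
a[mid]=7<14: swap a[1],a[1]; lo=2,mid=2 → [4, 7, 14, 11, 10, 9, 18, 19]
a[mid]=14=14: mid=3
a[mid]=11<14: swap a[2],a[3]; lo=3,mid=4 → [4, 7, 11, 14, 10, 9, 18, 19]
a[mid]=10<14: swap a[3],a[4]; lo=4,mid=5 → [4, 7, 11, 10, 14, 9, 18, 19]
a[mid]=9<14: swap a[4],a[5]; lo=5,mid=6 → [4, 7, 11, 10, 9, 14, 18, 19]
end: lo=5, hi=5; a = [4, 7, 11, 10, 9, 14, 18, 19]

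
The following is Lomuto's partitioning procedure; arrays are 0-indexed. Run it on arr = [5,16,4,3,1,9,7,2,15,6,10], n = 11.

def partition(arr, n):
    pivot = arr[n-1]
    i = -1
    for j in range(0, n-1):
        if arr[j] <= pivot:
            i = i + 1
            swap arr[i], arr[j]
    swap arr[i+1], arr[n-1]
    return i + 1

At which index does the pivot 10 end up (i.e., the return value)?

pivot=10, i=-1
j=0: 5≤10, i=0, swap(0,0) ⇒ [5,16,4,3,1,9,7,2,15,6,10]
j=1: 16>10, skip
j=2: 4≤10, i=1, swap(1,2) ⇒ [5,4,16,3,1,9,7,2,15,6,10]
j=3: 3≤10, i=2, swap(2,3) ⇒ [5,4,3,16,1,9,7,2,15,6,10]
j=4: 1≤10, i=3, swap(3,4) ⇒ [5,4,3,1,16,9,7,2,15,6,10]
j=5: 9≤10, i=4, swap(4,5) ⇒ [5,4,3,1,9,16,7,2,15,6,10]
j=6: 7≤10, i=5, swap(5,6) ⇒ [5,4,3,1,9,7,16,2,15,6,10]
j=7: 2≤10, i=6, swap(6,7) ⇒ [5,4,3,1,9,7,2,16,15,6,10]
j=8: 15>10, skip
j=9: 6≤10, i=7, swap(7,9) ⇒ [5,4,3,1,9,7,2,6,15,16,10]
swap(8,10) ⇒ [5,4,3,1,9,7,2,6,10,16,15]; return 8

8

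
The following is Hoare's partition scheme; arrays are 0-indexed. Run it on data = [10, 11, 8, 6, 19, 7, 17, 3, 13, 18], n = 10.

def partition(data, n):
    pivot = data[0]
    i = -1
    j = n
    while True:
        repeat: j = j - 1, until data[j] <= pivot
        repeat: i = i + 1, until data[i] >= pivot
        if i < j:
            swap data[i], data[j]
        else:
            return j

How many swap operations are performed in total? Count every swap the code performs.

pivot = data[0] = 10; i = -1, j = 10
j→7 (data[7]=3≤10), i→0 (data[0]=10≥10); i<j, swap → [3, 11, 8, 6, 19, 7, 17, 10, 13, 18]
j→5 (data[5]=7≤10), i→1 (data[1]=11≥10); i<j, swap → [3, 7, 8, 6, 19, 11, 17, 10, 13, 18]
j→3, i→4; i≥j, return j=3. data = [3, 7, 8, 6, 19, 11, 17, 10, 13, 18]

2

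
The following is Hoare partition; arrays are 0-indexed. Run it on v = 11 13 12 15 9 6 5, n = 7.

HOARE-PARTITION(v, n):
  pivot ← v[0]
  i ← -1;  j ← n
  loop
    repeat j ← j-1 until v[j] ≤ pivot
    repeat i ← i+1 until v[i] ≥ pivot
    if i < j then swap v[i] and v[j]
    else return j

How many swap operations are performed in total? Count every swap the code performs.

pivot = v[0] = 11; i = -1, j = 7
j→6 (v[6]=5≤11), i→0 (v[0]=11≥11); i<j, swap → 5 13 12 15 9 6 11
j→5 (v[5]=6≤11), i→1 (v[1]=13≥11); i<j, swap → 5 6 12 15 9 13 11
j→4 (v[4]=9≤11), i→2 (v[2]=12≥11); i<j, swap → 5 6 9 15 12 13 11
j→2, i→3; i≥j, return j=2. v = 5 6 9 15 12 13 11

3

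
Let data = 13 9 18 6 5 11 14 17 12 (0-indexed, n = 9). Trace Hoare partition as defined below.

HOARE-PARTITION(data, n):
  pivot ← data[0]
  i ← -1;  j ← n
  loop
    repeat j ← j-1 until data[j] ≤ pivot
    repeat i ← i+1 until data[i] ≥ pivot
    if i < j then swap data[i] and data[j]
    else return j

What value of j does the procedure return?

4

pivot = data[0] = 13; i = -1, j = 9
j→8 (data[8]=12≤13), i→0 (data[0]=13≥13); i<j, swap → 12 9 18 6 5 11 14 17 13
j→5 (data[5]=11≤13), i→2 (data[2]=18≥13); i<j, swap → 12 9 11 6 5 18 14 17 13
j→4, i→5; i≥j, return j=4. data = 12 9 11 6 5 18 14 17 13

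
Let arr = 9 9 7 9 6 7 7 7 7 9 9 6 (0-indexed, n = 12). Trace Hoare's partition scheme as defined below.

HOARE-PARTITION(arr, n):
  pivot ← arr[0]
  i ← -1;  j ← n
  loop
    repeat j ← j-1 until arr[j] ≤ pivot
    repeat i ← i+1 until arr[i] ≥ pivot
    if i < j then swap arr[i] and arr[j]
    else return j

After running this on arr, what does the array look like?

6 9 7 9 6 7 7 7 7 9 9 9

pivot=9
j stops at 11 (6), i stops at 0 (9); swap ⇒ 6 9 7 9 6 7 7 7 7 9 9 9
j stops at 10 (9), i stops at 1 (9); swap ⇒ 6 9 7 9 6 7 7 7 7 9 9 9
j stops at 9 (9), i stops at 3 (9); swap ⇒ 6 9 7 9 6 7 7 7 7 9 9 9
j stops at 8, i stops at 9; i≥j ⇒ return 8. arr=6 9 7 9 6 7 7 7 7 9 9 9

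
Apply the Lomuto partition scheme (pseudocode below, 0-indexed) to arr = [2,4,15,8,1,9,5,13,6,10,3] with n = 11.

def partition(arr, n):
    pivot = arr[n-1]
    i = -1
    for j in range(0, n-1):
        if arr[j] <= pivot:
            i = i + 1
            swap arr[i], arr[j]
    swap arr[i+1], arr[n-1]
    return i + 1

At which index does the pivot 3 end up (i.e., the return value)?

pivot = arr[10] = 3; i = -1
j=0: arr[0]=2 ≤ 3 → i=0, swap arr[0],arr[0] (no change) → [2,4,15,8,1,9,5,13,6,10,3]
j=1: arr[1]=4 > 3 → no swap
j=2: arr[2]=15 > 3 → no swap
j=3: arr[3]=8 > 3 → no swap
j=4: arr[4]=1 ≤ 3 → i=1, swap arr[1],arr[4] → [2,1,15,8,4,9,5,13,6,10,3]
j=5: arr[5]=9 > 3 → no swap
j=6: arr[6]=5 > 3 → no swap
j=7: arr[7]=13 > 3 → no swap
j=8: arr[8]=6 > 3 → no swap
j=9: arr[9]=10 > 3 → no swap
final swap arr[2],arr[10] → [2,1,3,8,4,9,5,13,6,10,15]; return 2

2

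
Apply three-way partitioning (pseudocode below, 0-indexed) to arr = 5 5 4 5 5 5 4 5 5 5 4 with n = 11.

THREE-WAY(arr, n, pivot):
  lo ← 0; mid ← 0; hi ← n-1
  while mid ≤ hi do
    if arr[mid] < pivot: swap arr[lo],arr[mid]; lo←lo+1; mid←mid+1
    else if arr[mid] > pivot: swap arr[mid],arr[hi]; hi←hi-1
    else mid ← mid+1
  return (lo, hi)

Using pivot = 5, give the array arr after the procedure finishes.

pivot = 5; lo=0, mid=0, hi=10
arr[mid]=5=5: mid=1
arr[mid]=5=5: mid=2
arr[mid]=4<5: swap arr[0],arr[2]; lo=1,mid=3 → 4 5 5 5 5 5 4 5 5 5 4
arr[mid]=5=5: mid=4
arr[mid]=5=5: mid=5
arr[mid]=5=5: mid=6
arr[mid]=4<5: swap arr[1],arr[6]; lo=2,mid=7 → 4 4 5 5 5 5 5 5 5 5 4
arr[mid]=5=5: mid=8
arr[mid]=5=5: mid=9
arr[mid]=5=5: mid=10
arr[mid]=4<5: swap arr[2],arr[10]; lo=3,mid=11 → 4 4 4 5 5 5 5 5 5 5 5
end: lo=3, hi=10; arr = 4 4 4 5 5 5 5 5 5 5 5

4 4 4 5 5 5 5 5 5 5 5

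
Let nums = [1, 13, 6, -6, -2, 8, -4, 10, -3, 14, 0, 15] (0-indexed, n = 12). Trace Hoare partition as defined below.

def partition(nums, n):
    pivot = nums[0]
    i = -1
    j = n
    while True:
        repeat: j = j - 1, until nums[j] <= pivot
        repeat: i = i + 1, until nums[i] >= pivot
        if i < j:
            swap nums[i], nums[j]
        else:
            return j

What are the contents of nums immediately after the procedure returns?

pivot = nums[0] = 1; i = -1, j = 12
j→10 (nums[10]=0≤1), i→0 (nums[0]=1≥1); i<j, swap → [0, 13, 6, -6, -2, 8, -4, 10, -3, 14, 1, 15]
j→8 (nums[8]=-3≤1), i→1 (nums[1]=13≥1); i<j, swap → [0, -3, 6, -6, -2, 8, -4, 10, 13, 14, 1, 15]
j→6 (nums[6]=-4≤1), i→2 (nums[2]=6≥1); i<j, swap → [0, -3, -4, -6, -2, 8, 6, 10, 13, 14, 1, 15]
j→4, i→5; i≥j, return j=4. nums = [0, -3, -4, -6, -2, 8, 6, 10, 13, 14, 1, 15]

[0, -3, -4, -6, -2, 8, 6, 10, 13, 14, 1, 15]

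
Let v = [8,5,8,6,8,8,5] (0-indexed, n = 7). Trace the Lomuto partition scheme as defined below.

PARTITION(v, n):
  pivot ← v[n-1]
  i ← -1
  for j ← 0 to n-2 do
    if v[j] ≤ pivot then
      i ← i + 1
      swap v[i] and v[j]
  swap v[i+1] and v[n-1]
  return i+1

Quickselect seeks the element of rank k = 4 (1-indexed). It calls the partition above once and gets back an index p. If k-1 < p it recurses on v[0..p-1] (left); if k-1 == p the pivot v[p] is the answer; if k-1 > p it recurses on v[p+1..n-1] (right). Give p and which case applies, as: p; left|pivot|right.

pivot=5, i=-1
j=0: 8>5, skip
j=1: 5≤5, i=0, swap(0,1) ⇒ [5,8,8,6,8,8,5]
j=2: 8>5, skip
j=3: 6>5, skip
j=4: 8>5, skip
j=5: 8>5, skip
swap(1,6) ⇒ [5,5,8,6,8,8,8]; return 1
p = 1; k-1 = 3 > 1 ⇒ right

1; right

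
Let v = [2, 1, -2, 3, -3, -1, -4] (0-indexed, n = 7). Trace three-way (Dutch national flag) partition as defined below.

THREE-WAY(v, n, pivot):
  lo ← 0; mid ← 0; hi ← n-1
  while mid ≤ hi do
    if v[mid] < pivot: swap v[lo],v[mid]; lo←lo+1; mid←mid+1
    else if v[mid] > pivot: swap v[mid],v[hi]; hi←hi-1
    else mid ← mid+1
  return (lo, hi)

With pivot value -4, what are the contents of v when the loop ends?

[-4, -2, 3, -3, -1, 1, 2]

lo=0 mid=0 hi=6
2>-4: swap(0,6), hi=5 ⇒ [-4, 1, -2, 3, -3, -1, 2]
-4=-4: mid=1
1>-4: swap(1,5), hi=4 ⇒ [-4, -1, -2, 3, -3, 1, 2]
-1>-4: swap(1,4), hi=3 ⇒ [-4, -3, -2, 3, -1, 1, 2]
-3>-4: swap(1,3), hi=2 ⇒ [-4, 3, -2, -3, -1, 1, 2]
3>-4: swap(1,2), hi=1 ⇒ [-4, -2, 3, -3, -1, 1, 2]
-2>-4: swap(1,1), hi=0 ⇒ [-4, -2, 3, -3, -1, 1, 2]
done. lo=0 hi=0; v=[-4, -2, 3, -3, -1, 1, 2]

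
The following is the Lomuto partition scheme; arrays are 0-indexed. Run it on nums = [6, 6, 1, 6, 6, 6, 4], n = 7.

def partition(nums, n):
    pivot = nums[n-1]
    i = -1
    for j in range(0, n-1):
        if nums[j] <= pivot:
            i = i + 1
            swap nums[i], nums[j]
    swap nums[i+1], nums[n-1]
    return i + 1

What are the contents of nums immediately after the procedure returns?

pivot = nums[6] = 4; i = -1
j=0: nums[0]=6 > 4 → no swap
j=1: nums[1]=6 > 4 → no swap
j=2: nums[2]=1 ≤ 4 → i=0, swap nums[0],nums[2] → [1, 6, 6, 6, 6, 6, 4]
j=3: nums[3]=6 > 4 → no swap
j=4: nums[4]=6 > 4 → no swap
j=5: nums[5]=6 > 4 → no swap
final swap nums[1],nums[6] → [1, 4, 6, 6, 6, 6, 6]; return 1

[1, 4, 6, 6, 6, 6, 6]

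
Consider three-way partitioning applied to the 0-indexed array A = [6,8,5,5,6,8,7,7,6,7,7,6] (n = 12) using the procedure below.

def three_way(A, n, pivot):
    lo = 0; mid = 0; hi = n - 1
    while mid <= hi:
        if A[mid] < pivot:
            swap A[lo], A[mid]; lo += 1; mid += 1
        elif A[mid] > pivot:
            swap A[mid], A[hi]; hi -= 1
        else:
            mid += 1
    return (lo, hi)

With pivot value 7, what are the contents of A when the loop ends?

pivot = 7; lo=0, mid=0, hi=11
A[mid]=6<7: swap A[0],A[0]; lo=1,mid=1 → [6,8,5,5,6,8,7,7,6,7,7,6]
A[mid]=8>7: swap A[1],A[11]; hi=10 → [6,6,5,5,6,8,7,7,6,7,7,8]
A[mid]=6<7: swap A[1],A[1]; lo=2,mid=2 → [6,6,5,5,6,8,7,7,6,7,7,8]
A[mid]=5<7: swap A[2],A[2]; lo=3,mid=3 → [6,6,5,5,6,8,7,7,6,7,7,8]
A[mid]=5<7: swap A[3],A[3]; lo=4,mid=4 → [6,6,5,5,6,8,7,7,6,7,7,8]
A[mid]=6<7: swap A[4],A[4]; lo=5,mid=5 → [6,6,5,5,6,8,7,7,6,7,7,8]
A[mid]=8>7: swap A[5],A[10]; hi=9 → [6,6,5,5,6,7,7,7,6,7,8,8]
A[mid]=7=7: mid=6
A[mid]=7=7: mid=7
A[mid]=7=7: mid=8
A[mid]=6<7: swap A[5],A[8]; lo=6,mid=9 → [6,6,5,5,6,6,7,7,7,7,8,8]
A[mid]=7=7: mid=10
end: lo=6, hi=9; A = [6,6,5,5,6,6,7,7,7,7,8,8]

[6,6,5,5,6,6,7,7,7,7,8,8]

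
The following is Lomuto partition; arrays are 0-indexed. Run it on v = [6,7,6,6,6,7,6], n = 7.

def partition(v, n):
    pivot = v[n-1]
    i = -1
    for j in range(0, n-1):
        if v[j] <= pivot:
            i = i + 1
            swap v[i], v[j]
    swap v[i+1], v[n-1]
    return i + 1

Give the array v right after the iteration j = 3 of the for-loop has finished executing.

pivot=6, i=-1
j=0: 6≤6, i=0, swap(0,0) ⇒ [6,7,6,6,6,7,6]
j=1: 7>6, skip
j=2: 6≤6, i=1, swap(1,2) ⇒ [6,6,7,6,6,7,6]
j=3: 6≤6, i=2, swap(2,3) ⇒ [6,6,6,7,6,7,6]
(after j=3) v = [6,6,6,7,6,7,6]

[6,6,6,7,6,7,6]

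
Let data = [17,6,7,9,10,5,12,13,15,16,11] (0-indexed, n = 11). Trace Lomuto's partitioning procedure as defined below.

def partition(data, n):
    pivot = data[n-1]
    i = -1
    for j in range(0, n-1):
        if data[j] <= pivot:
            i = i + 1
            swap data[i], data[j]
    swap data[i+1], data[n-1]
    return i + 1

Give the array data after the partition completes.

[6,7,9,10,5,11,12,13,15,16,17]

pivot = data[10] = 11; i = -1
j=0: data[0]=17 > 11 → no swap
j=1: data[1]=6 ≤ 11 → i=0, swap data[0],data[1] → [6,17,7,9,10,5,12,13,15,16,11]
j=2: data[2]=7 ≤ 11 → i=1, swap data[1],data[2] → [6,7,17,9,10,5,12,13,15,16,11]
j=3: data[3]=9 ≤ 11 → i=2, swap data[2],data[3] → [6,7,9,17,10,5,12,13,15,16,11]
j=4: data[4]=10 ≤ 11 → i=3, swap data[3],data[4] → [6,7,9,10,17,5,12,13,15,16,11]
j=5: data[5]=5 ≤ 11 → i=4, swap data[4],data[5] → [6,7,9,10,5,17,12,13,15,16,11]
j=6: data[6]=12 > 11 → no swap
j=7: data[7]=13 > 11 → no swap
j=8: data[8]=15 > 11 → no swap
j=9: data[9]=16 > 11 → no swap
final swap data[5],data[10] → [6,7,9,10,5,11,12,13,15,16,17]; return 5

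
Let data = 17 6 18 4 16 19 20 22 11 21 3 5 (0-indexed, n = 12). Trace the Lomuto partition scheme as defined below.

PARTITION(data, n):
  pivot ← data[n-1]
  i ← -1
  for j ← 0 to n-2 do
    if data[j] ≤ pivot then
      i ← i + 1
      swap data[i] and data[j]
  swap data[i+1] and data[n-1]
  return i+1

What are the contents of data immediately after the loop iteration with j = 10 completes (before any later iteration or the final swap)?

4 3 18 17 16 19 20 22 11 21 6 5

pivot=5, i=-1
j=0: 17>5, skip
j=1: 6>5, skip
j=2: 18>5, skip
j=3: 4≤5, i=0, swap(0,3) ⇒ 4 6 18 17 16 19 20 22 11 21 3 5
j=4: 16>5, skip
j=5: 19>5, skip
j=6: 20>5, skip
j=7: 22>5, skip
j=8: 11>5, skip
j=9: 21>5, skip
j=10: 3≤5, i=1, swap(1,10) ⇒ 4 3 18 17 16 19 20 22 11 21 6 5
(after j=10) data = 4 3 18 17 16 19 20 22 11 21 6 5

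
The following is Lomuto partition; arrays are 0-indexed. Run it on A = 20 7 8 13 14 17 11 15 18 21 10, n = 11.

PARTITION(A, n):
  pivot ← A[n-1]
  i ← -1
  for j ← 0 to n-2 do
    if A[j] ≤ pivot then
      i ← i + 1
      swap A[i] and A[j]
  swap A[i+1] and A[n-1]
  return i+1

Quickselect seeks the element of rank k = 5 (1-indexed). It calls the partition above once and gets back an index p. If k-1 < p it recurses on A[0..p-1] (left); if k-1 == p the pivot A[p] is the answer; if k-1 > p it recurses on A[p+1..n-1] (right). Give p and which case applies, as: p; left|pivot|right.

2; right

pivot=10, i=-1
j=0: 20>10, skip
j=1: 7≤10, i=0, swap(0,1) ⇒ 7 20 8 13 14 17 11 15 18 21 10
j=2: 8≤10, i=1, swap(1,2) ⇒ 7 8 20 13 14 17 11 15 18 21 10
j=3: 13>10, skip
j=4: 14>10, skip
j=5: 17>10, skip
j=6: 11>10, skip
j=7: 15>10, skip
j=8: 18>10, skip
j=9: 21>10, skip
swap(2,10) ⇒ 7 8 10 13 14 17 11 15 18 21 20; return 2
p = 2; k-1 = 4 > 2 ⇒ right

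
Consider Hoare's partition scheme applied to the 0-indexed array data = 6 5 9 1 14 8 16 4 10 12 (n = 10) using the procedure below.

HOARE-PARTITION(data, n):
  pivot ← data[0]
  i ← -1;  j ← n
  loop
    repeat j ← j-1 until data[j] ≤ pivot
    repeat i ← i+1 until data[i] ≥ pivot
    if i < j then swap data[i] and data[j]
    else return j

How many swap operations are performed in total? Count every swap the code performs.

pivot = data[0] = 6; i = -1, j = 10
j→7 (data[7]=4≤6), i→0 (data[0]=6≥6); i<j, swap → 4 5 9 1 14 8 16 6 10 12
j→3 (data[3]=1≤6), i→2 (data[2]=9≥6); i<j, swap → 4 5 1 9 14 8 16 6 10 12
j→2, i→3; i≥j, return j=2. data = 4 5 1 9 14 8 16 6 10 12

2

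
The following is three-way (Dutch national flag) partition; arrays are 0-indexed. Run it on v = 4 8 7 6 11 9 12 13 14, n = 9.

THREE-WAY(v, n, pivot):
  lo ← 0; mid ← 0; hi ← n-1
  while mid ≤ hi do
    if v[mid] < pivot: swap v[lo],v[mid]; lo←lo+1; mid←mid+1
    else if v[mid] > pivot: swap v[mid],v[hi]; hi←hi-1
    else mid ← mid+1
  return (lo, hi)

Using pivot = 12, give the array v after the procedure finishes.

4 8 7 6 11 9 12 14 13

lo=0 mid=0 hi=8
4<12: swap(0,0), lo=1 mid=1 ⇒ 4 8 7 6 11 9 12 13 14
8<12: swap(1,1), lo=2 mid=2 ⇒ 4 8 7 6 11 9 12 13 14
7<12: swap(2,2), lo=3 mid=3 ⇒ 4 8 7 6 11 9 12 13 14
6<12: swap(3,3), lo=4 mid=4 ⇒ 4 8 7 6 11 9 12 13 14
11<12: swap(4,4), lo=5 mid=5 ⇒ 4 8 7 6 11 9 12 13 14
9<12: swap(5,5), lo=6 mid=6 ⇒ 4 8 7 6 11 9 12 13 14
12=12: mid=7
13>12: swap(7,8), hi=7 ⇒ 4 8 7 6 11 9 12 14 13
14>12: swap(7,7), hi=6 ⇒ 4 8 7 6 11 9 12 14 13
done. lo=6 hi=6; v=4 8 7 6 11 9 12 14 13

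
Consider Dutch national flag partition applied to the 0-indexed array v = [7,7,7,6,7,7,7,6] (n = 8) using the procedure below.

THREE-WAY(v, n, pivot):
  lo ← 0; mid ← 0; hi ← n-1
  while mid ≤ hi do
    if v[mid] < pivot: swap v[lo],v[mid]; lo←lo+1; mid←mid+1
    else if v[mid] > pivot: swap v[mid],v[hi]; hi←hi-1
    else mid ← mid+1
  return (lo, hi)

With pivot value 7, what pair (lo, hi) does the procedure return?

(2, 7)

pivot = 7; lo=0, mid=0, hi=7
v[mid]=7=7: mid=1
v[mid]=7=7: mid=2
v[mid]=7=7: mid=3
v[mid]=6<7: swap v[0],v[3]; lo=1,mid=4 → [6,7,7,7,7,7,7,6]
v[mid]=7=7: mid=5
v[mid]=7=7: mid=6
v[mid]=7=7: mid=7
v[mid]=6<7: swap v[1],v[7]; lo=2,mid=8 → [6,6,7,7,7,7,7,7]
end: lo=2, hi=7; v = [6,6,7,7,7,7,7,7]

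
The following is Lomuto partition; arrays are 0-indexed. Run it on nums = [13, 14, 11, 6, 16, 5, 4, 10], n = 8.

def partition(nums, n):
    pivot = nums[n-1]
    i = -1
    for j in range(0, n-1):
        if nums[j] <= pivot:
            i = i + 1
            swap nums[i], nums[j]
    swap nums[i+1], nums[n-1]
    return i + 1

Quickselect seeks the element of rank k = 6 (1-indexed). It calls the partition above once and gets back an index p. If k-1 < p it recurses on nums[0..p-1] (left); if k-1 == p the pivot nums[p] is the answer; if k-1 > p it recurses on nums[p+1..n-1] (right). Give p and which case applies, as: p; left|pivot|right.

pivot=10, i=-1
j=0: 13>10, skip
j=1: 14>10, skip
j=2: 11>10, skip
j=3: 6≤10, i=0, swap(0,3) ⇒ [6, 14, 11, 13, 16, 5, 4, 10]
j=4: 16>10, skip
j=5: 5≤10, i=1, swap(1,5) ⇒ [6, 5, 11, 13, 16, 14, 4, 10]
j=6: 4≤10, i=2, swap(2,6) ⇒ [6, 5, 4, 13, 16, 14, 11, 10]
swap(3,7) ⇒ [6, 5, 4, 10, 16, 14, 11, 13]; return 3
p = 3; k-1 = 5 > 3 ⇒ right

3; right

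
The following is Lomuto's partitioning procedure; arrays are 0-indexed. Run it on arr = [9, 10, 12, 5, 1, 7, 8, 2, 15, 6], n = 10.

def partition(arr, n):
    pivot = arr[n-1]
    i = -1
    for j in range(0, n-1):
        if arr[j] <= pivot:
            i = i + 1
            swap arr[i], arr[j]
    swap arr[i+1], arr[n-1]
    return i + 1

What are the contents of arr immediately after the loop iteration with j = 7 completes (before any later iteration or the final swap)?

[5, 1, 2, 9, 10, 7, 8, 12, 15, 6]

pivot = arr[9] = 6; i = -1
j=0: arr[0]=9 > 6 → no swap
j=1: arr[1]=10 > 6 → no swap
j=2: arr[2]=12 > 6 → no swap
j=3: arr[3]=5 ≤ 6 → i=0, swap arr[0],arr[3] → [5, 10, 12, 9, 1, 7, 8, 2, 15, 6]
j=4: arr[4]=1 ≤ 6 → i=1, swap arr[1],arr[4] → [5, 1, 12, 9, 10, 7, 8, 2, 15, 6]
j=5: arr[5]=7 > 6 → no swap
j=6: arr[6]=8 > 6 → no swap
j=7: arr[7]=2 ≤ 6 → i=2, swap arr[2],arr[7] → [5, 1, 2, 9, 10, 7, 8, 12, 15, 6]
(after j=7) arr = [5, 1, 2, 9, 10, 7, 8, 12, 15, 6]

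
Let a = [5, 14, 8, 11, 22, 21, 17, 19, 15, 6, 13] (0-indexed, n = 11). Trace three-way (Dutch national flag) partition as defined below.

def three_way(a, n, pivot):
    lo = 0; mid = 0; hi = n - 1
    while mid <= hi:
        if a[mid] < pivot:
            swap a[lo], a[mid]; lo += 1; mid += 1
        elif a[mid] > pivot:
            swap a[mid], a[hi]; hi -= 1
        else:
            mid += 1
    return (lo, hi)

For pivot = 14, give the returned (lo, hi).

pivot = 14; lo=0, mid=0, hi=10
a[mid]=5<14: swap a[0],a[0]; lo=1,mid=1 → [5, 14, 8, 11, 22, 21, 17, 19, 15, 6, 13]
a[mid]=14=14: mid=2
a[mid]=8<14: swap a[1],a[2]; lo=2,mid=3 → [5, 8, 14, 11, 22, 21, 17, 19, 15, 6, 13]
a[mid]=11<14: swap a[2],a[3]; lo=3,mid=4 → [5, 8, 11, 14, 22, 21, 17, 19, 15, 6, 13]
a[mid]=22>14: swap a[4],a[10]; hi=9 → [5, 8, 11, 14, 13, 21, 17, 19, 15, 6, 22]
a[mid]=13<14: swap a[3],a[4]; lo=4,mid=5 → [5, 8, 11, 13, 14, 21, 17, 19, 15, 6, 22]
a[mid]=21>14: swap a[5],a[9]; hi=8 → [5, 8, 11, 13, 14, 6, 17, 19, 15, 21, 22]
a[mid]=6<14: swap a[4],a[5]; lo=5,mid=6 → [5, 8, 11, 13, 6, 14, 17, 19, 15, 21, 22]
a[mid]=17>14: swap a[6],a[8]; hi=7 → [5, 8, 11, 13, 6, 14, 15, 19, 17, 21, 22]
a[mid]=15>14: swap a[6],a[7]; hi=6 → [5, 8, 11, 13, 6, 14, 19, 15, 17, 21, 22]
a[mid]=19>14: swap a[6],a[6]; hi=5 → [5, 8, 11, 13, 6, 14, 19, 15, 17, 21, 22]
end: lo=5, hi=5; a = [5, 8, 11, 13, 6, 14, 19, 15, 17, 21, 22]

(5, 5)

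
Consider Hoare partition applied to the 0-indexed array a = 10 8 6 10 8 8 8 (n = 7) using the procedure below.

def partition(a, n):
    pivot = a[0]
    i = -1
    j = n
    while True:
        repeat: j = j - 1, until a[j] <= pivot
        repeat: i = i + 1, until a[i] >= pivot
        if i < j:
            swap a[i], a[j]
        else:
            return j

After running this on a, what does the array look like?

pivot = a[0] = 10; i = -1, j = 7
j→6 (a[6]=8≤10), i→0 (a[0]=10≥10); i<j, swap → 8 8 6 10 8 8 10
j→5 (a[5]=8≤10), i→3 (a[3]=10≥10); i<j, swap → 8 8 6 8 8 10 10
j→4, i→5; i≥j, return j=4. a = 8 8 6 8 8 10 10

8 8 6 8 8 10 10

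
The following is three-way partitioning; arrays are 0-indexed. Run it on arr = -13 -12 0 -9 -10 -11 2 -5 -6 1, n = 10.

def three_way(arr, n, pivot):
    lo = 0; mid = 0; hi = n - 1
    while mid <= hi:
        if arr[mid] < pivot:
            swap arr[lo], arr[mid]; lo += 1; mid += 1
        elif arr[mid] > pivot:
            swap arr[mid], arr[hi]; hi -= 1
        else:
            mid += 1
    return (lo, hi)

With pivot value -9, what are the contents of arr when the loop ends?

pivot = -9; lo=0, mid=0, hi=9
arr[mid]=-13<-9: swap arr[0],arr[0]; lo=1,mid=1 → -13 -12 0 -9 -10 -11 2 -5 -6 1
arr[mid]=-12<-9: swap arr[1],arr[1]; lo=2,mid=2 → -13 -12 0 -9 -10 -11 2 -5 -6 1
arr[mid]=0>-9: swap arr[2],arr[9]; hi=8 → -13 -12 1 -9 -10 -11 2 -5 -6 0
arr[mid]=1>-9: swap arr[2],arr[8]; hi=7 → -13 -12 -6 -9 -10 -11 2 -5 1 0
arr[mid]=-6>-9: swap arr[2],arr[7]; hi=6 → -13 -12 -5 -9 -10 -11 2 -6 1 0
arr[mid]=-5>-9: swap arr[2],arr[6]; hi=5 → -13 -12 2 -9 -10 -11 -5 -6 1 0
arr[mid]=2>-9: swap arr[2],arr[5]; hi=4 → -13 -12 -11 -9 -10 2 -5 -6 1 0
arr[mid]=-11<-9: swap arr[2],arr[2]; lo=3,mid=3 → -13 -12 -11 -9 -10 2 -5 -6 1 0
arr[mid]=-9=-9: mid=4
arr[mid]=-10<-9: swap arr[3],arr[4]; lo=4,mid=5 → -13 -12 -11 -10 -9 2 -5 -6 1 0
end: lo=4, hi=4; arr = -13 -12 -11 -10 -9 2 -5 -6 1 0

-13 -12 -11 -10 -9 2 -5 -6 1 0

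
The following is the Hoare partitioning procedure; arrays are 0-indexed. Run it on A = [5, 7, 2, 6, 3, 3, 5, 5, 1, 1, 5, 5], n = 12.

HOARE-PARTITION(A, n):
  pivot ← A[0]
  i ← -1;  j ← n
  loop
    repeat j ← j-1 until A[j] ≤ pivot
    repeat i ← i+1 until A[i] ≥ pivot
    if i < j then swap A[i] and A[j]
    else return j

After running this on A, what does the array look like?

pivot = A[0] = 5; i = -1, j = 12
j→11 (A[11]=5≤5), i→0 (A[0]=5≥5); i<j, swap → [5, 7, 2, 6, 3, 3, 5, 5, 1, 1, 5, 5]
j→10 (A[10]=5≤5), i→1 (A[1]=7≥5); i<j, swap → [5, 5, 2, 6, 3, 3, 5, 5, 1, 1, 7, 5]
j→9 (A[9]=1≤5), i→3 (A[3]=6≥5); i<j, swap → [5, 5, 2, 1, 3, 3, 5, 5, 1, 6, 7, 5]
j→8 (A[8]=1≤5), i→6 (A[6]=5≥5); i<j, swap → [5, 5, 2, 1, 3, 3, 1, 5, 5, 6, 7, 5]
j→7, i→7; i≥j, return j=7. A = [5, 5, 2, 1, 3, 3, 1, 5, 5, 6, 7, 5]

[5, 5, 2, 1, 3, 3, 1, 5, 5, 6, 7, 5]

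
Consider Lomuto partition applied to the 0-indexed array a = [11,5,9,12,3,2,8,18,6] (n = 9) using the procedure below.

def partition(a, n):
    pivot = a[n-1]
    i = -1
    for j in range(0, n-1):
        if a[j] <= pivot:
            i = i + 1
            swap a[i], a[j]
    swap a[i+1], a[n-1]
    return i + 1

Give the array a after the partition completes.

[5,3,2,6,11,9,8,18,12]

pivot=6, i=-1
j=0: 11>6, skip
j=1: 5≤6, i=0, swap(0,1) ⇒ [5,11,9,12,3,2,8,18,6]
j=2: 9>6, skip
j=3: 12>6, skip
j=4: 3≤6, i=1, swap(1,4) ⇒ [5,3,9,12,11,2,8,18,6]
j=5: 2≤6, i=2, swap(2,5) ⇒ [5,3,2,12,11,9,8,18,6]
j=6: 8>6, skip
j=7: 18>6, skip
swap(3,8) ⇒ [5,3,2,6,11,9,8,18,12]; return 3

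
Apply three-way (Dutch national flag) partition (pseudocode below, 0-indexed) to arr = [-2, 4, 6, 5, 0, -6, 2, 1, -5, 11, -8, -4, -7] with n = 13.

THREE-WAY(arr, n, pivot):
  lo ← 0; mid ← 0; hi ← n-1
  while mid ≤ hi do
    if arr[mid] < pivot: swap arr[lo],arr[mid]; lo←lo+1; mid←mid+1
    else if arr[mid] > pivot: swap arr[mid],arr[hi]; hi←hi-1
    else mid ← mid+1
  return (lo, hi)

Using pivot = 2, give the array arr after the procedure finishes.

lo=0 mid=0 hi=12
-2<2: swap(0,0), lo=1 mid=1 ⇒ [-2, 4, 6, 5, 0, -6, 2, 1, -5, 11, -8, -4, -7]
4>2: swap(1,12), hi=11 ⇒ [-2, -7, 6, 5, 0, -6, 2, 1, -5, 11, -8, -4, 4]
-7<2: swap(1,1), lo=2 mid=2 ⇒ [-2, -7, 6, 5, 0, -6, 2, 1, -5, 11, -8, -4, 4]
6>2: swap(2,11), hi=10 ⇒ [-2, -7, -4, 5, 0, -6, 2, 1, -5, 11, -8, 6, 4]
-4<2: swap(2,2), lo=3 mid=3 ⇒ [-2, -7, -4, 5, 0, -6, 2, 1, -5, 11, -8, 6, 4]
5>2: swap(3,10), hi=9 ⇒ [-2, -7, -4, -8, 0, -6, 2, 1, -5, 11, 5, 6, 4]
-8<2: swap(3,3), lo=4 mid=4 ⇒ [-2, -7, -4, -8, 0, -6, 2, 1, -5, 11, 5, 6, 4]
0<2: swap(4,4), lo=5 mid=5 ⇒ [-2, -7, -4, -8, 0, -6, 2, 1, -5, 11, 5, 6, 4]
-6<2: swap(5,5), lo=6 mid=6 ⇒ [-2, -7, -4, -8, 0, -6, 2, 1, -5, 11, 5, 6, 4]
2=2: mid=7
1<2: swap(6,7), lo=7 mid=8 ⇒ [-2, -7, -4, -8, 0, -6, 1, 2, -5, 11, 5, 6, 4]
-5<2: swap(7,8), lo=8 mid=9 ⇒ [-2, -7, -4, -8, 0, -6, 1, -5, 2, 11, 5, 6, 4]
11>2: swap(9,9), hi=8 ⇒ [-2, -7, -4, -8, 0, -6, 1, -5, 2, 11, 5, 6, 4]
done. lo=8 hi=8; arr=[-2, -7, -4, -8, 0, -6, 1, -5, 2, 11, 5, 6, 4]

[-2, -7, -4, -8, 0, -6, 1, -5, 2, 11, 5, 6, 4]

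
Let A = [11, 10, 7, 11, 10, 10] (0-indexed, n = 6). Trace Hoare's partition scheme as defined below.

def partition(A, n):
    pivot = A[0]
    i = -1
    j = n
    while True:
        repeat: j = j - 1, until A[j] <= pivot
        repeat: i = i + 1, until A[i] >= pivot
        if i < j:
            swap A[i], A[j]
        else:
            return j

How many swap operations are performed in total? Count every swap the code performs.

2

pivot = A[0] = 11; i = -1, j = 6
j→5 (A[5]=10≤11), i→0 (A[0]=11≥11); i<j, swap → [10, 10, 7, 11, 10, 11]
j→4 (A[4]=10≤11), i→3 (A[3]=11≥11); i<j, swap → [10, 10, 7, 10, 11, 11]
j→3, i→4; i≥j, return j=3. A = [10, 10, 7, 10, 11, 11]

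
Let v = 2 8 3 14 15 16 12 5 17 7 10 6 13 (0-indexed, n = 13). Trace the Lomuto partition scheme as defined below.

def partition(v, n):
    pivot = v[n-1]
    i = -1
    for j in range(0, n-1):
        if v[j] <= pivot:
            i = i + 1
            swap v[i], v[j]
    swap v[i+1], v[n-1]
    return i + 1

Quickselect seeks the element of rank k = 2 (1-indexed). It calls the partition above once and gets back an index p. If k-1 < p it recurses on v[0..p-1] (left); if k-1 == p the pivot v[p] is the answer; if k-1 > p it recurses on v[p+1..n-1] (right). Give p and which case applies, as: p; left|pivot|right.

pivot=13, i=-1
j=0: 2≤13, i=0, swap(0,0) ⇒ 2 8 3 14 15 16 12 5 17 7 10 6 13
j=1: 8≤13, i=1, swap(1,1) ⇒ 2 8 3 14 15 16 12 5 17 7 10 6 13
j=2: 3≤13, i=2, swap(2,2) ⇒ 2 8 3 14 15 16 12 5 17 7 10 6 13
j=3: 14>13, skip
j=4: 15>13, skip
j=5: 16>13, skip
j=6: 12≤13, i=3, swap(3,6) ⇒ 2 8 3 12 15 16 14 5 17 7 10 6 13
j=7: 5≤13, i=4, swap(4,7) ⇒ 2 8 3 12 5 16 14 15 17 7 10 6 13
j=8: 17>13, skip
j=9: 7≤13, i=5, swap(5,9) ⇒ 2 8 3 12 5 7 14 15 17 16 10 6 13
j=10: 10≤13, i=6, swap(6,10) ⇒ 2 8 3 12 5 7 10 15 17 16 14 6 13
j=11: 6≤13, i=7, swap(7,11) ⇒ 2 8 3 12 5 7 10 6 17 16 14 15 13
swap(8,12) ⇒ 2 8 3 12 5 7 10 6 13 16 14 15 17; return 8
p = 8; k-1 = 1 < 8 ⇒ left

8; left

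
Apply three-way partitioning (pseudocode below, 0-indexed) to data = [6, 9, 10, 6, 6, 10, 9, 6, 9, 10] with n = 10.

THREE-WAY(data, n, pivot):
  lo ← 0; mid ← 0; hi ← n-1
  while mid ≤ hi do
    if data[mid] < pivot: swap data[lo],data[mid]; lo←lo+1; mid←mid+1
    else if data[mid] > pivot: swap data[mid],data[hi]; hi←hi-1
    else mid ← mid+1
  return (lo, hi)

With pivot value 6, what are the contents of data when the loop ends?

[6, 6, 6, 6, 10, 9, 10, 9, 10, 9]

lo=0 mid=0 hi=9
6=6: mid=1
9>6: swap(1,9), hi=8 ⇒ [6, 10, 10, 6, 6, 10, 9, 6, 9, 9]
10>6: swap(1,8), hi=7 ⇒ [6, 9, 10, 6, 6, 10, 9, 6, 10, 9]
9>6: swap(1,7), hi=6 ⇒ [6, 6, 10, 6, 6, 10, 9, 9, 10, 9]
6=6: mid=2
10>6: swap(2,6), hi=5 ⇒ [6, 6, 9, 6, 6, 10, 10, 9, 10, 9]
9>6: swap(2,5), hi=4 ⇒ [6, 6, 10, 6, 6, 9, 10, 9, 10, 9]
10>6: swap(2,4), hi=3 ⇒ [6, 6, 6, 6, 10, 9, 10, 9, 10, 9]
6=6: mid=3
6=6: mid=4
done. lo=0 hi=3; data=[6, 6, 6, 6, 10, 9, 10, 9, 10, 9]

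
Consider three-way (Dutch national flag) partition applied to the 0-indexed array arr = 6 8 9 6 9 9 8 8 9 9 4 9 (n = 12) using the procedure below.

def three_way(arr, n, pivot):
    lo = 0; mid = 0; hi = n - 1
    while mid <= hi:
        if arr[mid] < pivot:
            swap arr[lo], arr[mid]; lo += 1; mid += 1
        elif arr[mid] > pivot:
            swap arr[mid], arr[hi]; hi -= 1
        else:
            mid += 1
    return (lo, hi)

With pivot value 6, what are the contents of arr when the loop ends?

4 6 6 9 9 8 8 9 9 9 9 8

pivot = 6; lo=0, mid=0, hi=11
arr[mid]=6=6: mid=1
arr[mid]=8>6: swap arr[1],arr[11]; hi=10 → 6 9 9 6 9 9 8 8 9 9 4 8
arr[mid]=9>6: swap arr[1],arr[10]; hi=9 → 6 4 9 6 9 9 8 8 9 9 9 8
arr[mid]=4<6: swap arr[0],arr[1]; lo=1,mid=2 → 4 6 9 6 9 9 8 8 9 9 9 8
arr[mid]=9>6: swap arr[2],arr[9]; hi=8 → 4 6 9 6 9 9 8 8 9 9 9 8
arr[mid]=9>6: swap arr[2],arr[8]; hi=7 → 4 6 9 6 9 9 8 8 9 9 9 8
arr[mid]=9>6: swap arr[2],arr[7]; hi=6 → 4 6 8 6 9 9 8 9 9 9 9 8
arr[mid]=8>6: swap arr[2],arr[6]; hi=5 → 4 6 8 6 9 9 8 9 9 9 9 8
arr[mid]=8>6: swap arr[2],arr[5]; hi=4 → 4 6 9 6 9 8 8 9 9 9 9 8
arr[mid]=9>6: swap arr[2],arr[4]; hi=3 → 4 6 9 6 9 8 8 9 9 9 9 8
arr[mid]=9>6: swap arr[2],arr[3]; hi=2 → 4 6 6 9 9 8 8 9 9 9 9 8
arr[mid]=6=6: mid=3
end: lo=1, hi=2; arr = 4 6 6 9 9 8 8 9 9 9 9 8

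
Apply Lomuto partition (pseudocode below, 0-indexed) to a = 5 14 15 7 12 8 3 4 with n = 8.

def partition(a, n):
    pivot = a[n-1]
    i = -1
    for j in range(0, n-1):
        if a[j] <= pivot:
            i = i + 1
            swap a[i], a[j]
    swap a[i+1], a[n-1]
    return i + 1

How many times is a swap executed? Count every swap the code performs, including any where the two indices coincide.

pivot = a[7] = 4; i = -1
j=0: a[0]=5 > 4 → no swap
j=1: a[1]=14 > 4 → no swap
j=2: a[2]=15 > 4 → no swap
j=3: a[3]=7 > 4 → no swap
j=4: a[4]=12 > 4 → no swap
j=5: a[5]=8 > 4 → no swap
j=6: a[6]=3 ≤ 4 → i=0, swap a[0],a[6] → 3 14 15 7 12 8 5 4
final swap a[1],a[7] → 3 4 15 7 12 8 5 14; return 1

2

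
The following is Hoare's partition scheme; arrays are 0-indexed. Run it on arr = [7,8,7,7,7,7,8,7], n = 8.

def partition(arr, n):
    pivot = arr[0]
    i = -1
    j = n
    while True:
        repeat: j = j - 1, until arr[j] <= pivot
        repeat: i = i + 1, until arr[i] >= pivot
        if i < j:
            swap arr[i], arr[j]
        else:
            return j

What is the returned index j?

pivot=7
j stops at 7 (7), i stops at 0 (7); swap ⇒ [7,8,7,7,7,7,8,7]
j stops at 5 (7), i stops at 1 (8); swap ⇒ [7,7,7,7,7,8,8,7]
j stops at 4 (7), i stops at 2 (7); swap ⇒ [7,7,7,7,7,8,8,7]
j stops at 3, i stops at 3; i≥j ⇒ return 3. arr=[7,7,7,7,7,8,8,7]

3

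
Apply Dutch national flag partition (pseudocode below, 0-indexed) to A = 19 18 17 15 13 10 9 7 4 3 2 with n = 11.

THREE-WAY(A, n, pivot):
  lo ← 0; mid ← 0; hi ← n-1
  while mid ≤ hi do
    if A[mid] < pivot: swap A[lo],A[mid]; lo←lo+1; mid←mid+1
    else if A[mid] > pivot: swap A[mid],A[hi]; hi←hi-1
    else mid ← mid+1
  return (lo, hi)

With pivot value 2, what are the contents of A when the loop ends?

2 17 15 13 10 9 7 4 3 18 19

pivot = 2; lo=0, mid=0, hi=10
A[mid]=19>2: swap A[0],A[10]; hi=9 → 2 18 17 15 13 10 9 7 4 3 19
A[mid]=2=2: mid=1
A[mid]=18>2: swap A[1],A[9]; hi=8 → 2 3 17 15 13 10 9 7 4 18 19
A[mid]=3>2: swap A[1],A[8]; hi=7 → 2 4 17 15 13 10 9 7 3 18 19
A[mid]=4>2: swap A[1],A[7]; hi=6 → 2 7 17 15 13 10 9 4 3 18 19
A[mid]=7>2: swap A[1],A[6]; hi=5 → 2 9 17 15 13 10 7 4 3 18 19
A[mid]=9>2: swap A[1],A[5]; hi=4 → 2 10 17 15 13 9 7 4 3 18 19
A[mid]=10>2: swap A[1],A[4]; hi=3 → 2 13 17 15 10 9 7 4 3 18 19
A[mid]=13>2: swap A[1],A[3]; hi=2 → 2 15 17 13 10 9 7 4 3 18 19
A[mid]=15>2: swap A[1],A[2]; hi=1 → 2 17 15 13 10 9 7 4 3 18 19
A[mid]=17>2: swap A[1],A[1]; hi=0 → 2 17 15 13 10 9 7 4 3 18 19
end: lo=0, hi=0; A = 2 17 15 13 10 9 7 4 3 18 19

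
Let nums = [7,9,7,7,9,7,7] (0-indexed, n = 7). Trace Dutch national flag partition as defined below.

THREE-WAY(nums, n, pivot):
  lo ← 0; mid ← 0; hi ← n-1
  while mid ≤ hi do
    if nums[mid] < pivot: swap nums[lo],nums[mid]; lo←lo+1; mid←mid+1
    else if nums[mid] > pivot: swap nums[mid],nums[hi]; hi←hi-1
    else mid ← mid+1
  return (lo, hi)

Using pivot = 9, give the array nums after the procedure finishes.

[7,7,7,7,7,9,9]

pivot = 9; lo=0, mid=0, hi=6
nums[mid]=7<9: swap nums[0],nums[0]; lo=1,mid=1 → [7,9,7,7,9,7,7]
nums[mid]=9=9: mid=2
nums[mid]=7<9: swap nums[1],nums[2]; lo=2,mid=3 → [7,7,9,7,9,7,7]
nums[mid]=7<9: swap nums[2],nums[3]; lo=3,mid=4 → [7,7,7,9,9,7,7]
nums[mid]=9=9: mid=5
nums[mid]=7<9: swap nums[3],nums[5]; lo=4,mid=6 → [7,7,7,7,9,9,7]
nums[mid]=7<9: swap nums[4],nums[6]; lo=5,mid=7 → [7,7,7,7,7,9,9]
end: lo=5, hi=6; nums = [7,7,7,7,7,9,9]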